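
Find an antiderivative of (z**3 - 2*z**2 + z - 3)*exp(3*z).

(z**3 - 3*z**2 + 3*z - 4)*exp(3*z)/3 + C

Use integration by parts with u = z**3 - 2*z**2 + z - 3, dv = exp(3*z) dz, so v = exp(3*z)/3.
Apply parts 3 times (tabular method): alternate signs, differentiate u down to 0, integrate dv up.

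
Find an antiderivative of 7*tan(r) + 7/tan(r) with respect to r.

7*log(tan(r)) + C

Let u = tan(r), so du = (tan(r)**2 + 1) dr.
Rewriting, the integral becomes 7·∫ 1/u du = 7·log(u).
Substituting back, u = tan(r).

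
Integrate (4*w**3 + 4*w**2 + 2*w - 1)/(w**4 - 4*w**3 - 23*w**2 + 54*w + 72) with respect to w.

Factor the denominator: (w - 6)*(w - 3)*(w + 1)*(w + 4).
Partial-fraction decomposition: 67/(70*(w + 4)) - 1/(28*(w + 1)) - 149/(84*(w - 3)) + 1019/(210*(w - 6)).
Integrate each term: A/(w−a) contributes A·log|w−a|.

1019*log(w - 6)/210 - 149*log(w - 3)/84 - log(w + 1)/28 + 67*log(w + 4)/70 + C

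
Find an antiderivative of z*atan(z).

z**2*atan(z)/2 - z/2 + atan(z)/2 + C

Use integration by parts with u = arctan(z), dv = z dz.
Then du = 1/(z**2 + 1) dz.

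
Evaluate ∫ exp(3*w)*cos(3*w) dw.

exp(3*w)*sin(3*w)/6 + exp(3*w)*cos(3*w)/6 + C

Let I denote the integral. Integrate by parts with u = cos(3*w), dv = exp(3*w) dw, so v = exp(3*w)/3: I = exp(3*w)*cos(3*w)/3 + ∫ exp(3*w)*sin(3*w) dw.
Apply parts again with u = sin(3*w), dv = exp(3*w) dw: ∫ exp(3*w)*sin(3*w) dw = exp(3*w)*sin(3*w)/3 − I. Substituting back brings back I: I = exp(3*w)*sin(3*w)/3 + exp(3*w)*cos(3*w)/3 − I.
Solving for I: (1 + 1)·I equals the remaining terms, so I = (1/2)·(exp(3*w)*sin(3*w)/3 + exp(3*w)*cos(3*w)/3).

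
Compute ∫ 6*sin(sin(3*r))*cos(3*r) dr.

Let u = sin(3*r), so du = (3*cos(3*r)) dr.
Rewriting, the integral becomes 2·∫ sin(u) du = 2·-cos(u).
Substituting back, u = sin(3*r).

-2*cos(sin(3*r)) + C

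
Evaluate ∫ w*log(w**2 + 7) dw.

Let u = w**2 + 7, so du = (2*w) dw.
The integral becomes (1/2)·∫ log(u) du; integrate by parts with u′=log(u), dv′=du.

w**2*log(w**2 + 7)/2 - w**2/2 + 7*log(w**2 + 7)/2 + C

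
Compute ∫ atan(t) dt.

Use integration by parts with u = arctan(t), dv = dt.
Then du = 1/(t**2 + 1) dt.

t*atan(t) - log(t**2 + 1)/2 + C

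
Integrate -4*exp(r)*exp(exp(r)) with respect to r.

Let u = exp(r), so du = (exp(r)) dr.
Rewriting, the integral becomes -4·∫ e^u du = -4·e^u.
Substituting back, u = exp(r).

-4*exp(exp(r)) + C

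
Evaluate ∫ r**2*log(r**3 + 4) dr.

Let u = r**3 + 4, so du = (3*r**2) dr.
The integral becomes (1/3)·∫ log(u) du; integrate by parts with u′=log(u), dv′=du.

r**3*log(r**3 + 4)/3 - r**3/3 + 4*log(r**3 + 4)/3 + C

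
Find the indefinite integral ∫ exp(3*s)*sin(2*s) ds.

3*exp(3*s)*sin(2*s)/13 - 2*exp(3*s)*cos(2*s)/13 + C

Let I denote the integral. Integrate by parts with u = sin(2*s), dv = exp(3*s) ds, so v = exp(3*s)/3: I = exp(3*s)*sin(2*s)/3 − (2/3)·∫ exp(3*s)*cos(2*s) ds.
Apply parts again with u = cos(2*s), dv = exp(3*s) ds: ∫ exp(3*s)*cos(2*s) ds = exp(3*s)*cos(2*s)/3 + (2/3)·I. Substituting back brings back I: I = exp(3*s)*sin(2*s)/3 - 2*exp(3*s)*cos(2*s)/9 − (4/9)·I.
Solving for I: (1 + 4/9)·I equals the remaining terms, so I = (9/13)·(exp(3*s)*sin(2*s)/3 - 2*exp(3*s)*cos(2*s)/9).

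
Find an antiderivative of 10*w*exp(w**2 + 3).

5*exp(w**2 + 3) + C

Let u = w**2 + 3, so du = (2*w) dw.
Rewriting, the integral becomes 5·∫ e^u du = 5·e^u.
Substituting back, u = w**2 + 3.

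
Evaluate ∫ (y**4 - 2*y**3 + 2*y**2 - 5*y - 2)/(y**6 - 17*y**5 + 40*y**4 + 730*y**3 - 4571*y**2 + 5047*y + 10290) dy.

Factor the denominator: (y - 7)**2*(y - 6)*(y - 5)*(y + 1)*(y + 7).
Partial-fraction decomposition: -1609/(91728*(y + 7)) + 1/(2016*(y + 1)) - 199/(144*(y - 5)) + 904/(91*(y - 6)) - 13383/(1568*(y - 7)) + 111/(14*(y - 7)**2).
Integrate each term; A/(y−a) gives A·log|y−a|; A/(y−a)² gives −A/(y−a).

-13383*log(y - 7)/1568 + 904*log(y - 6)/91 - 199*log(y - 5)/144 + log(y + 1)/2016 - 1609*log(y + 7)/91728 - 111/(14*y - 98) + C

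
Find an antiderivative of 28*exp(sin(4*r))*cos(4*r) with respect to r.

Let u = sin(4*r), so du = (4*cos(4*r)) dr.
Rewriting, the integral becomes 7·∫ e^u du = 7·e^u.
Substituting back, u = sin(4*r).

7*exp(sin(4*r)) + C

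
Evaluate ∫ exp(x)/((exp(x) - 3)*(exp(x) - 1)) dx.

Let u = e^x, du = e^x dx.
The integral becomes ∫ du/((u-3)(u-1)); decompose into partial fractions.

log(exp(x) - 3)/2 - log(exp(x) - 1)/2 + C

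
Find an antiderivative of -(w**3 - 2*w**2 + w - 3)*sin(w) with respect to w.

Use integration by parts with u = w**3 - 2*w**2 + w - 3, dv = -sin(w) dw, so v = cos(w).
Apply parts 3 times (tabular method): alternate signs, differentiate u down to 0, integrate dv up.

w**3*cos(w) - 3*w**2*sin(w) - 2*w**2*cos(w) + 4*w*sin(w) - 5*w*cos(w) + 5*sin(w) + cos(w) + C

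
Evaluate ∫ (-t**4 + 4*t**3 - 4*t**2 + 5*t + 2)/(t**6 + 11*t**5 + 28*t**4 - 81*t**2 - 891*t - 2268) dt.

log(t - 3)/945 + 119*log(t + 3)/216 - 198*log(t + 4)/175 + 23*log(t + 7)/40 + log(t**2 + 9)/450 + 67*atan(t/3)/1350 + C

Factor the denominator: (t - 3)*(t + 3)*(t + 4)*(t + 7)*(t**2 + 9).
Partial-fraction decomposition: (2*t + 67)/(450*(t**2 + 9)) + 23/(40*(t + 7)) - 198/(175*(t + 4)) + 119/(216*(t + 3)) + 1/(945*(t - 3)).
Integrate each term; A/(t−a) gives A·log|t−a|; the (Bt+D)/(t²+p²) term gives a log and an atan.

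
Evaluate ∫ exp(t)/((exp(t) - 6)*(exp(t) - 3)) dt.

log(exp(t) - 6)/3 - log(exp(t) - 3)/3 + C

Let u = e^t, du = e^t dt.
The integral becomes ∫ du/((u-3)(u-6)); decompose into partial fractions.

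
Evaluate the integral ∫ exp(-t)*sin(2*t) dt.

-exp(-t)*sin(2*t)/5 - 2*exp(-t)*cos(2*t)/5 + C

Let I denote the integral. Integrate by parts with u = sin(2*t), dv = exp(-t) dt, so v = -exp(-t): I = -exp(-t)*sin(2*t) + 2·∫ exp(-t)*cos(2*t) dt.
Apply parts again with u = cos(2*t), dv = exp(-t) dt: ∫ exp(-t)*cos(2*t) dt = -exp(-t)*cos(2*t) − 2·I. Substituting back brings back I: I = -exp(-t)*sin(2*t) - 2*exp(-t)*cos(2*t) − 4·I.
Solving for I: (1 + 4)·I equals the remaining terms, so I = (1/5)·(-exp(-t)*sin(2*t) - 2*exp(-t)*cos(2*t)).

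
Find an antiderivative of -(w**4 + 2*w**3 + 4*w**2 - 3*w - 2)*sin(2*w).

Use integration by parts with u = w**4 + 2*w**3 + 4*w**2 - 3*w - 2, dv = -sin(2*w) dw, so v = cos(2*w)/2.
Apply parts 4 times (tabular method): alternate signs, differentiate u down to 0, integrate dv up.

w**4*cos(2*w)/2 - w**3*sin(2*w) + w**3*cos(2*w) - 3*w**2*sin(2*w)/2 + w**2*cos(2*w)/2 - w*sin(2*w)/2 - 3*w*cos(2*w) + 3*sin(2*w)/2 - 5*cos(2*w)/4 + C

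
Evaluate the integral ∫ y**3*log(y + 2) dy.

Use integration by parts with u = log(y + 2), dv = y**3 dy.
Then du = 1/(y + 2) dy and v = y**4/4.

y**4*log(y + 2)/4 - y**4/16 + y**3/6 - y**2/2 + 2*y - 4*log(y + 2) + C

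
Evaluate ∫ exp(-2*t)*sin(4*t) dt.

Let I denote the integral. Integrate by parts with u = sin(4*t), dv = exp(-2*t) dt, so v = -exp(-2*t)/2: I = -exp(-2*t)*sin(4*t)/2 + 2·∫ exp(-2*t)*cos(4*t) dt.
Apply parts again with u = cos(4*t), dv = exp(-2*t) dt: ∫ exp(-2*t)*cos(4*t) dt = -exp(-2*t)*cos(4*t)/2 − 2·I. Substituting back brings back I: I = -exp(-2*t)*sin(4*t)/2 - exp(-2*t)*cos(4*t) − 4·I.
Solving for I: (1 + 4)·I equals the remaining terms, so I = (1/5)·(-exp(-2*t)*sin(4*t)/2 - exp(-2*t)*cos(4*t)).

-exp(-2*t)*sin(4*t)/10 - exp(-2*t)*cos(4*t)/5 + C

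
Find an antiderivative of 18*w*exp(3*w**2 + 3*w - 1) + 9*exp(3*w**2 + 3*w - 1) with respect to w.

3*exp(3*w**2 + 3*w - 1) + C

Let u = 3*w**2 + 3*w - 1, so du = (6*w + 3) dw.
Rewriting, the integral becomes 3·∫ e^u du = 3·e^u.
Substituting back, u = 3*w**2 + 3*w - 1.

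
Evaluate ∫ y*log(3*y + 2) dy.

y**2*log(3*y + 2)/2 - y**2/4 + y/3 - 2*log(3*y + 2)/9 + C

Use integration by parts with u = log(3*y + 2), dv = y dy.
Then du = 3/(3*y + 2) dy and v = y**2/2.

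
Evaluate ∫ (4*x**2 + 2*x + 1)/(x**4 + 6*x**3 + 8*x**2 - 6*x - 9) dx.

7*log(x - 1)/32 - 3*log(x + 1)/8 + 5*log(x + 3)/32 - 31/(8*x + 24) + C

Factor the denominator: (x - 1)*(x + 1)*(x + 3)**2.
Partial-fraction decomposition: 5/(32*(x + 3)) + 31/(8*(x + 3)**2) - 3/(8*(x + 1)) + 7/(32*(x - 1)).
Integrate each term; A/(x−a) gives A·log|x−a|; A/(x−a)² gives −A/(x−a).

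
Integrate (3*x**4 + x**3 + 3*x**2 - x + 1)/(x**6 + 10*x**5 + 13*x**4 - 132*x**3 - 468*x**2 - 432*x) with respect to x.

-log(x)/432 + 877*log(x - 4)/11760 + 55*log(x + 2)/48 + 236*log(x + 3)/441 - 3787*log(x + 6)/2160 + 247/(63*x + 189) + C

Factor the denominator: x*(x - 4)*(x + 2)*(x + 3)**2*(x + 6).
Partial-fraction decomposition: -3787/(2160*(x + 6)) + 236/(441*(x + 3)) - 247/(63*(x + 3)**2) + 55/(48*(x + 2)) + 877/(11760*(x - 4)) - 1/(432*x).
Integrate each term; A/(x−a) gives A·log|x−a|; A/(x−a)² gives −A/(x−a).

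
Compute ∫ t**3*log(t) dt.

Use integration by parts with u = log(t), dv = t**3 dt.
Then du = 1/t dt and v = t**4/4.

t**4*log(t)/4 - t**4/16 + C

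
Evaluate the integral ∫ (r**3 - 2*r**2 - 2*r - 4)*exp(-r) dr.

(-r**3 - r**2 + 4)*exp(-r) + C

Use integration by parts with u = r**3 - 2*r**2 - 2*r - 4, dv = exp(-r) dr, so v = -exp(-r).
Apply parts 3 times (tabular method): alternate signs, differentiate u down to 0, integrate dv up.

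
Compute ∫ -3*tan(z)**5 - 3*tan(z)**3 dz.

Let u = tan(z), so du = (tan(z)**2 + 1) dz.
Rewriting, the integral becomes -3·∫ u^3 du = -3·u^4/4.
Substituting back, u = tan(z).

-3*tan(z)**4/4 + C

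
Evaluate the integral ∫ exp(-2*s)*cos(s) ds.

exp(-2*s)*sin(s)/5 - 2*exp(-2*s)*cos(s)/5 + C

Let I denote the integral. Integrate by parts with u = cos(s), dv = exp(-2*s) ds, so v = -exp(-2*s)/2: I = -exp(-2*s)*cos(s)/2 − (1/2)·∫ exp(-2*s)*sin(s) ds.
Apply parts again with u = sin(s), dv = exp(-2*s) ds: ∫ exp(-2*s)*sin(s) ds = -exp(-2*s)*sin(s)/2 + (1/2)·I. Substituting back brings back I: I = exp(-2*s)*sin(s)/4 - exp(-2*s)*cos(s)/2 − (1/4)·I.
Solving for I: (1 + 1/4)·I equals the remaining terms, so I = (4/5)·(exp(-2*s)*sin(s)/4 - exp(-2*s)*cos(s)/2).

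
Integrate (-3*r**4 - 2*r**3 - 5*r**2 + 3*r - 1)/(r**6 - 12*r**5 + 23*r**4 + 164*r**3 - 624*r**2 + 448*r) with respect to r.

-log(r)/448 - 4057*log(r - 7)/2079 + 4313*log(r - 4)/2304 + 4*log(r - 1)/135 + 733*log(r + 4)/14080 - 965/(288*r - 1152) + C

Factor the denominator: r*(r - 7)*(r - 4)**2*(r - 1)*(r + 4).
Partial-fraction decomposition: 733/(14080*(r + 4)) + 4/(135*(r - 1)) + 4313/(2304*(r - 4)) + 965/(288*(r - 4)**2) - 4057/(2079*(r - 7)) - 1/(448*r).
Integrate each term; A/(r−a) gives A·log|r−a|; A/(r−a)² gives −A/(r−a).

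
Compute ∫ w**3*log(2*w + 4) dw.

Use integration by parts with u = log(2*w + 4), dv = w**3 dw.
Then du = 2/(2*w + 4) dw and v = w**4/4.

w**4*log(2*w + 4)/4 - w**4/16 + w**3/6 - w**2/2 + 2*w - 4*log(w + 2) + C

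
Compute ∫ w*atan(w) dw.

Use integration by parts with u = arctan(w), dv = w dw.
Then du = 1/(w**2 + 1) dw.

w**2*atan(w)/2 - w/2 + atan(w)/2 + C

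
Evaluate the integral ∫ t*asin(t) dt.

t**2*asin(t)/2 + t*sqrt(-t**2 + 1)/4 - asin(t)/4 + C

Use integration by parts with u = arcsin(t), dv = t dt.
Then du = 1/sqrt(-t**2 + 1) dt.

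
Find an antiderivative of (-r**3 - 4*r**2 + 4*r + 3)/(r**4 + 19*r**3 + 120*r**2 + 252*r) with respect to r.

Factor the denominator: r*(r + 6)**2*(r + 7).
Partial-fraction decomposition: -122/(7*(r + 7)) + 197/(12*(r + 6)) - 17/(2*(r + 6)**2) + 1/(84*r).
Integrate each term; A/(r−a) gives A·log|r−a|; A/(r−a)² gives −A/(r−a).

log(r)/84 + 197*log(r + 6)/12 - 122*log(r + 7)/7 + 17/(2*r + 12) + C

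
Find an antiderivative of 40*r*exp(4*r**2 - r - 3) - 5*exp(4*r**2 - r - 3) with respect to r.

5*exp(4*r**2 - r - 3) + C

Let u = 4*r**2 - r - 3, so du = (8*r - 1) dr.
Rewriting, the integral becomes 5·∫ e^u du = 5·e^u.
Substituting back, u = 4*r**2 - r - 3.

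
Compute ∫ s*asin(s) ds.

Use integration by parts with u = arcsin(s), dv = s ds.
Then du = 1/sqrt(-s**2 + 1) ds.

s**2*asin(s)/2 + s*sqrt(-s**2 + 1)/4 - asin(s)/4 + C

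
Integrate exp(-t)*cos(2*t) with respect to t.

2*exp(-t)*sin(2*t)/5 - exp(-t)*cos(2*t)/5 + C

Let I denote the integral. Integrate by parts with u = cos(2*t), dv = exp(-t) dt, so v = -exp(-t): I = -exp(-t)*cos(2*t) − 2·∫ exp(-t)*sin(2*t) dt.
Apply parts again with u = sin(2*t), dv = exp(-t) dt: ∫ exp(-t)*sin(2*t) dt = -exp(-t)*sin(2*t) + 2·I. Substituting back brings back I: I = 2*exp(-t)*sin(2*t) - exp(-t)*cos(2*t) − 4·I.
Solving for I: (1 + 4)·I equals the remaining terms, so I = (1/5)·(2*exp(-t)*sin(2*t) - exp(-t)*cos(2*t)).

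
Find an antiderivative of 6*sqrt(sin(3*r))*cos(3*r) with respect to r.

Let u = sin(3*r), so du = (3*cos(3*r)) dr.
Rewriting, the integral becomes 2·∫ √u du = 2·(2/3)u^(3/2).
Substituting back, u = sin(3*r).

4*sin(3*r)**(3/2)/3 + C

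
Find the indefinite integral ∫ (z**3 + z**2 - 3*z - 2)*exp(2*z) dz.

(4*z**3 - 2*z**2 - 10*z - 3)*exp(2*z)/8 + C

Use integration by parts with u = z**3 + z**2 - 3*z - 2, dv = exp(2*z) dz, so v = exp(2*z)/2.
Apply parts 3 times (tabular method): alternate signs, differentiate u down to 0, integrate dv up.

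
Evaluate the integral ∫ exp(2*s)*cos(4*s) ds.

exp(2*s)*sin(4*s)/5 + exp(2*s)*cos(4*s)/10 + C

Let I denote the integral. Integrate by parts with u = cos(4*s), dv = exp(2*s) ds, so v = exp(2*s)/2: I = exp(2*s)*cos(4*s)/2 + 2·∫ exp(2*s)*sin(4*s) ds.
Apply parts again with u = sin(4*s), dv = exp(2*s) ds: ∫ exp(2*s)*sin(4*s) ds = exp(2*s)*sin(4*s)/2 − 2·I. Substituting back brings back I: I = exp(2*s)*sin(4*s) + exp(2*s)*cos(4*s)/2 − 4·I.
Solving for I: (1 + 4)·I equals the remaining terms, so I = (1/5)·(exp(2*s)*sin(4*s) + exp(2*s)*cos(4*s)/2).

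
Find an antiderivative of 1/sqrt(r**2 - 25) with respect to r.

log(r + sqrt(r**2 - 25)) + C

Substitute r = 5·sec(θ), so dr = 5·sec(θ)*tan(θ) dθ and the radical becomes sqrt(r**2 - 25) = 5·tan(θ) by the Pythagorean identity.
Integrate the resulting trig expression in θ, then back-substitute sec(θ) = r/5, tan(θ) = sqrt(r**2 - 25)/5 (absorbing any constant into C).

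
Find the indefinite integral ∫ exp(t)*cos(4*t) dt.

Let I denote the integral. Integrate by parts with u = cos(4*t), dv = exp(t) dt, so v = exp(t): I = exp(t)*cos(4*t) + 4·∫ exp(t)*sin(4*t) dt.
Apply parts again with u = sin(4*t), dv = exp(t) dt: ∫ exp(t)*sin(4*t) dt = exp(t)*sin(4*t) − 4·I. Substituting back brings back I: I = 4*exp(t)*sin(4*t) + exp(t)*cos(4*t) − 16·I.
Solving for I: (1 + 16)·I equals the remaining terms, so I = (1/17)·(4*exp(t)*sin(4*t) + exp(t)*cos(4*t)).

4*exp(t)*sin(4*t)/17 + exp(t)*cos(4*t)/17 + C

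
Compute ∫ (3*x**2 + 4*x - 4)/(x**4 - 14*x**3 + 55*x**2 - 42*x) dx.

Factor the denominator: x*(x - 7)*(x - 6)*(x - 1).
Partial-fraction decomposition: 1/(10*(x - 1)) - 64/(15*(x - 6)) + 57/(14*(x - 7)) + 2/(21*x).
Integrate each term: A/(x−a) contributes A·log|x−a|.

2*log(x)/21 + 57*log(x - 7)/14 - 64*log(x - 6)/15 + log(x - 1)/10 + C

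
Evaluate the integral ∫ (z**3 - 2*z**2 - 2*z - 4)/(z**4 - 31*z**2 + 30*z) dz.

Factor the denominator: z*(z - 5)*(z - 1)*(z + 6).
Partial-fraction decomposition: 20/(33*(z + 6)) + 1/(4*(z - 1)) + 61/(220*(z - 5)) - 2/(15*z).
Integrate each term: A/(z−a) contributes A·log|z−a|.

-2*log(z)/15 + 61*log(z - 5)/220 + log(z - 1)/4 + 20*log(z + 6)/33 + C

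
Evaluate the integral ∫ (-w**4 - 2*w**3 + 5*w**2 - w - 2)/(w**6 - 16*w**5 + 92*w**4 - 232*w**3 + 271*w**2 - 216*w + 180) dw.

-389*log(w - 6)/111 + 757*log(w - 5)/156 - 19*log(w - 3)/12 + 4*log(w - 2)/15 - 151*log(w**2 + 1)/9620 - 46*atan(w)/2405 + C

Factor the denominator: (w - 6)*(w - 5)*(w - 3)*(w - 2)*(w**2 + 1).
Partial-fraction decomposition: -(151*w + 92)/(4810*(w**2 + 1)) + 4/(15*(w - 2)) - 19/(12*(w - 3)) + 757/(156*(w - 5)) - 389/(111*(w - 6)).
Integrate each term; A/(w−a) gives A·log|w−a|; the (Bw+D)/(w²+p²) term gives a log and an atan.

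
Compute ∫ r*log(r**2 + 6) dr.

Let u = r**2 + 6, so du = (2*r) dr.
The integral becomes (1/2)·∫ log(u) du; integrate by parts with u′=log(u), dv′=du.

r**2*log(r**2 + 6)/2 - r**2/2 + 3*log(r**2 + 6) + C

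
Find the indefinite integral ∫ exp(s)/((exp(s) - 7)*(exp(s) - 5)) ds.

log(exp(s) - 7)/2 - log(exp(s) - 5)/2 + C

Let u = e^s, du = e^s ds.
The integral becomes ∫ du/((u-5)(u-7)); decompose into partial fractions.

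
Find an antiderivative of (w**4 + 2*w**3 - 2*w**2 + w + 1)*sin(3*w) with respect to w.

-w**4*cos(3*w)/3 + 4*w**3*sin(3*w)/9 - 2*w**3*cos(3*w)/3 + 2*w**2*sin(3*w)/3 + 10*w**2*cos(3*w)/9 - 20*w*sin(3*w)/27 + w*cos(3*w)/9 - sin(3*w)/27 - 47*cos(3*w)/81 + C

Use integration by parts with u = w**4 + 2*w**3 - 2*w**2 + w + 1, dv = sin(3*w) dw, so v = -cos(3*w)/3.
Apply parts 4 times (tabular method): alternate signs, differentiate u down to 0, integrate dv up.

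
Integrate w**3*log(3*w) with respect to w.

w**4*(log(w) + log(3))/4 - w**4/16 + C

Use integration by parts with u = log(3*w), dv = w**3 dw.
Then du = 1/w dw and v = w**4/4.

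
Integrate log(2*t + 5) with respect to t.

t*log(2*t + 5) - t + 5*log(2*t + 5)/2 + C

Use integration by parts with u = log(2*t + 5), dv = dt.
Then du = 2/(2*t + 5) dt and v = t.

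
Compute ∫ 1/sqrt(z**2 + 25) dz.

log(z + sqrt(z**2 + 25)) + C

Substitute z = 5·tan(θ), so dz = 5·sec(θ)^2 dθ and the radical becomes sqrt(z**2 + 25) = 5·sec(θ) by the Pythagorean identity.
Integrate the resulting trig expression in θ, then back-substitute tan(θ) = z/5, sec(θ) = sqrt(z**2 + 25)/5 (absorbing any constant into C).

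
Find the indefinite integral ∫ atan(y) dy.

Use integration by parts with u = arctan(y), dv = dy.
Then du = 1/(y**2 + 1) dy.

y*atan(y) - log(y**2 + 1)/2 + C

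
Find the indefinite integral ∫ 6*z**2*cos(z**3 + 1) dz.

2*sin(z**3 + 1) + C

Let u = z**3 + 1, so du = (3*z**2) dz.
Rewriting, the integral becomes 2·∫ cos(u) du = 2·sin(u).
Substituting back, u = z**3 + 1.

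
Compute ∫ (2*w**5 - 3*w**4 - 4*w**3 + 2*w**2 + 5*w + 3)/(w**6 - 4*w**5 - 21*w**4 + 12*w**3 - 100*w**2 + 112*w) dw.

3*log(w)/112 + 475*log(w - 7)/462 - log(w - 1)/30 + 509*log(w + 4)/880 + log(w**2 + 4)/5 + 3*atan(w/2)/40 + C

Factor the denominator: w*(w - 7)*(w - 1)*(w + 4)*(w**2 + 4).
Partial-fraction decomposition: (8*w + 3)/(20*(w**2 + 4)) + 509/(880*(w + 4)) - 1/(30*(w - 1)) + 475/(462*(w - 7)) + 3/(112*w).
Integrate each term; A/(w−a) gives A·log|w−a|; the (Bw+D)/(w²+p²) term gives a log and an atan.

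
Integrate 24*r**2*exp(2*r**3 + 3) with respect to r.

4*exp(2*r**3 + 3) + C

Let u = 2*r**3 + 3, so du = (6*r**2) dr.
Rewriting, the integral becomes 4·∫ e^u du = 4·e^u.
Substituting back, u = 2*r**3 + 3.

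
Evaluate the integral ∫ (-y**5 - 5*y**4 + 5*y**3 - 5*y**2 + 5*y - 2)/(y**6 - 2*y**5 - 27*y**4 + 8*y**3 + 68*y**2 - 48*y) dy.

log(y)/24 - 833*log(y - 6)/750 + 11*log(y - 1)/75 - 5*log(y + 2)/12 + 339*log(y + 4)/1000 - 1/(25*y - 25) + C

Factor the denominator: y*(y - 6)*(y - 1)**2*(y + 2)*(y + 4).
Partial-fraction decomposition: 339/(1000*(y + 4)) - 5/(12*(y + 2)) + 11/(75*(y - 1)) + 1/(25*(y - 1)**2) - 833/(750*(y - 6)) + 1/(24*y).
Integrate each term; A/(y−a) gives A·log|y−a|; A/(y−a)² gives −A/(y−a).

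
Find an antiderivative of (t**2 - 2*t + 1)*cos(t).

t**2*sin(t) - 2*t*sin(t) + 2*t*cos(t) - sin(t) - 2*cos(t) + C

Use integration by parts with u = t**2 - 2*t + 1, dv = cos(t) dt, so v = sin(t).
Apply parts 2 times (tabular method): alternate signs, differentiate u down to 0, integrate dv up.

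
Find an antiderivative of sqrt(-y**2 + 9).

y*sqrt(-y**2 + 9)/2 + 9*asin(y/3)/2 + C

Substitute y = 3·sin(θ), so dy = 3·cos(θ) dθ and the radical becomes sqrt(-y**2 + 9) = 3·cos(θ) by the Pythagorean identity.
Integrate the resulting trig expression in θ, then back-substitute θ = asin(y/3), sin(θ) = y/3, cos(θ) = sqrt(-y**2 + 9)/3 (absorbing any constant into C).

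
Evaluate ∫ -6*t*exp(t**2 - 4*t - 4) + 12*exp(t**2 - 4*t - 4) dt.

-3*exp(t**2 - 4*t - 4) + C

Let u = t**2 - 4*t - 4, so du = (2*t - 4) dt.
Rewriting, the integral becomes -3·∫ e^u du = -3·e^u.
Substituting back, u = t**2 - 4*t - 4.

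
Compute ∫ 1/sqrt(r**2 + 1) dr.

Substitute r = tan(θ), so dr = sec(θ)^2 dθ and the radical becomes sqrt(r**2 + 1) = sec(θ) by the Pythagorean identity.
Integrate the resulting trig expression in θ, then back-substitute tan(θ) = r, sec(θ) = sqrt(r**2 + 1) (absorbing any constant into C).

log(r + sqrt(r**2 + 1)) + C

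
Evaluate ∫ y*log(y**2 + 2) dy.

y**2*log(y**2 + 2)/2 - y**2/2 + log(y**2 + 2) + C

Let u = y**2 + 2, so du = (2*y) dy.
The integral becomes (1/2)·∫ log(u) du; integrate by parts with u′=log(u), dv′=du.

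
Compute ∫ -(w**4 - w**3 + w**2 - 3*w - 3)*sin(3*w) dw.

w**4*cos(3*w)/3 - 4*w**3*sin(3*w)/9 - w**3*cos(3*w)/3 + w**2*sin(3*w)/3 - w**2*cos(3*w)/9 + 2*w*sin(3*w)/27 - 7*w*cos(3*w)/9 + 7*sin(3*w)/27 - 79*cos(3*w)/81 + C

Use integration by parts with u = w**4 - w**3 + w**2 - 3*w - 3, dv = -sin(3*w) dw, so v = cos(3*w)/3.
Apply parts 4 times (tabular method): alternate signs, differentiate u down to 0, integrate dv up.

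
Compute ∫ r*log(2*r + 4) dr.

r**2*log(2*r + 4)/2 - r**2/4 + r - 2*log(r + 2) + C

Use integration by parts with u = log(2*r + 4), dv = r dr.
Then du = 2/(2*r + 4) dr and v = r**2/2.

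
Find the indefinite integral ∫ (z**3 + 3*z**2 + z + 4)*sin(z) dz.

-z**3*cos(z) + 3*z**2*sin(z) - 3*z**2*cos(z) + 6*z*sin(z) + 5*z*cos(z) - 5*sin(z) + 2*cos(z) + C

Use integration by parts with u = z**3 + 3*z**2 + z + 4, dv = sin(z) dz, so v = -cos(z).
Apply parts 3 times (tabular method): alternate signs, differentiate u down to 0, integrate dv up.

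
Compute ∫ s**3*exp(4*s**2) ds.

(4*s**2 - 1)*exp(4*s**2)/32 + C

Let u = s², du = 2s ds; rewrite as (1/2)∫ u^1·exp(4u) du.
Now integrate by parts 1 time.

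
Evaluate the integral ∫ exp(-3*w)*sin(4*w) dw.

Let I denote the integral. Integrate by parts with u = sin(4*w), dv = exp(-3*w) dw, so v = -exp(-3*w)/3: I = -exp(-3*w)*sin(4*w)/3 + (4/3)·∫ exp(-3*w)*cos(4*w) dw.
Apply parts again with u = cos(4*w), dv = exp(-3*w) dw: ∫ exp(-3*w)*cos(4*w) dw = -exp(-3*w)*cos(4*w)/3 − (4/3)·I. Substituting back brings back I: I = -exp(-3*w)*sin(4*w)/3 - 4*exp(-3*w)*cos(4*w)/9 − (16/9)·I.
Solving for I: (1 + 16/9)·I equals the remaining terms, so I = (9/25)·(-exp(-3*w)*sin(4*w)/3 - 4*exp(-3*w)*cos(4*w)/9).

-3*exp(-3*w)*sin(4*w)/25 - 4*exp(-3*w)*cos(4*w)/25 + C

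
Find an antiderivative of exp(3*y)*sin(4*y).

3*exp(3*y)*sin(4*y)/25 - 4*exp(3*y)*cos(4*y)/25 + C

Let I denote the integral. Integrate by parts with u = sin(4*y), dv = exp(3*y) dy, so v = exp(3*y)/3: I = exp(3*y)*sin(4*y)/3 − (4/3)·∫ exp(3*y)*cos(4*y) dy.
Apply parts again with u = cos(4*y), dv = exp(3*y) dy: ∫ exp(3*y)*cos(4*y) dy = exp(3*y)*cos(4*y)/3 + (4/3)·I. Substituting back brings back I: I = exp(3*y)*sin(4*y)/3 - 4*exp(3*y)*cos(4*y)/9 − (16/9)·I.
Solving for I: (1 + 16/9)·I equals the remaining terms, so I = (9/25)·(exp(3*y)*sin(4*y)/3 - 4*exp(3*y)*cos(4*y)/9).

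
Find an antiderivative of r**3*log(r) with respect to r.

r**4*log(r)/4 - r**4/16 + C

Use integration by parts with u = log(r), dv = r**3 dr.
Then du = 1/r dr and v = r**4/4.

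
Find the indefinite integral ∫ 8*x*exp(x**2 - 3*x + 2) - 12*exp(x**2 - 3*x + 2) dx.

Let u = x**2 - 3*x + 2, so du = (2*x - 3) dx.
Rewriting, the integral becomes 4·∫ e^u du = 4·e^u.
Substituting back, u = x**2 - 3*x + 2.

4*exp(x**2 - 3*x + 2) + C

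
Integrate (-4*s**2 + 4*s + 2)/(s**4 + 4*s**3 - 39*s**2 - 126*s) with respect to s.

-log(s)/63 - 59*log(s - 6)/351 - 23*log(s + 3)/54 + 111*log(s + 7)/182 + C

Factor the denominator: s*(s - 6)*(s + 3)*(s + 7).
Partial-fraction decomposition: 111/(182*(s + 7)) - 23/(54*(s + 3)) - 59/(351*(s - 6)) - 1/(63*s).
Integrate each term: A/(s−a) contributes A·log|s−a|.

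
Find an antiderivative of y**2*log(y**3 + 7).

Let u = y**3 + 7, so du = (3*y**2) dy.
The integral becomes (1/3)·∫ log(u) du; integrate by parts with u′=log(u), dv′=du.

y**3*log(y**3 + 7)/3 - y**3/3 + 7*log(y**3 + 7)/3 + C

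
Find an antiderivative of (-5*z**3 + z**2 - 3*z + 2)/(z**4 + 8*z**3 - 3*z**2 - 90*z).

Factor the denominator: z*(z - 3)*(z + 5)*(z + 6).
Partial-fraction decomposition: -568/(27*(z + 6)) + 667/(40*(z + 5)) - 133/(216*(z - 3)) - 1/(45*z).
Integrate each term: A/(z−a) contributes A·log|z−a|.

-log(z)/45 - 133*log(z - 3)/216 + 667*log(z + 5)/40 - 568*log(z + 6)/27 + C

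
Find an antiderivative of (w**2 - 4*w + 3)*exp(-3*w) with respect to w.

Use integration by parts with u = w**2 - 4*w + 3, dv = exp(-3*w) dw, so v = -exp(-3*w)/3.
Apply parts 2 times (tabular method): alternate signs, differentiate u down to 0, integrate dv up.

(-9*w**2 + 30*w - 17)*exp(-3*w)/27 + C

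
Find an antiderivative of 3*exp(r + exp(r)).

Let u = exp(r), so du = (exp(r)) dr.
Rewriting, the integral becomes 3·∫ e^u du = 3·e^u.
Substituting back, u = exp(r).

3*exp(exp(r)) + C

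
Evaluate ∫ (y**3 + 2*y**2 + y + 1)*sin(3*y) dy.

-y**3*cos(3*y)/3 + y**2*sin(3*y)/3 - 2*y**2*cos(3*y)/3 + 4*y*sin(3*y)/9 - y*cos(3*y)/9 + sin(3*y)/27 - 5*cos(3*y)/27 + C

Use integration by parts with u = y**3 + 2*y**2 + y + 1, dv = sin(3*y) dy, so v = -cos(3*y)/3.
Apply parts 3 times (tabular method): alternate signs, differentiate u down to 0, integrate dv up.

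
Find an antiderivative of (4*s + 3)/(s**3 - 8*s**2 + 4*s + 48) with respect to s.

Factor the denominator: (s - 6)*(s - 4)*(s + 2).
Partial-fraction decomposition: -5/(48*(s + 2)) - 19/(12*(s - 4)) + 27/(16*(s - 6)).
Integrate each term: A/(s−a) contributes A·log|s−a|.

27*log(s - 6)/16 - 19*log(s - 4)/12 - 5*log(s + 2)/48 + C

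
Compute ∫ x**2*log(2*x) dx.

Use integration by parts with u = log(2*x), dv = x**2 dx.
Then du = 1/x dx and v = x**3/3.

x**3*(log(x) + log(2))/3 - x**3/9 + C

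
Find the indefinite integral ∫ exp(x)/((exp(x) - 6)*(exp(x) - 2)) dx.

log(exp(x) - 6)/4 - log(exp(x) - 2)/4 + C

Let u = e^x, du = e^x dx.
The integral becomes ∫ du/((u-2)(u-6)); decompose into partial fractions.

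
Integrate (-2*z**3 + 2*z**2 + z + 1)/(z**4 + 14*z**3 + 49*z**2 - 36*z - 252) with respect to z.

Factor the denominator: (z - 2)*(z + 3)*(z + 6)*(z + 7).
Partial-fraction decomposition: -389/(18*(z + 7)) + 499/(24*(z + 6)) - 7/(6*(z + 3)) - 1/(72*(z - 2)).
Integrate each term: A/(z−a) contributes A·log|z−a|.

-log(z - 2)/72 - 7*log(z + 3)/6 + 499*log(z + 6)/24 - 389*log(z + 7)/18 + C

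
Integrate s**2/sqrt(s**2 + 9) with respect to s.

Substitute s = 3·tan(θ), so ds = 3·sec(θ)^2 dθ and the radical becomes sqrt(s**2 + 9) = 3·sec(θ) by the Pythagorean identity.
Integrate the resulting trig expression in θ, then back-substitute tan(θ) = s/3, sec(θ) = sqrt(s**2 + 9)/3 (absorbing any constant into C).

s*sqrt(s**2 + 9)/2 - 9*log(s + sqrt(s**2 + 9))/2 + C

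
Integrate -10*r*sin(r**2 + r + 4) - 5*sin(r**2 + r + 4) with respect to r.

Let u = r**2 + r + 4, so du = (2*r + 1) dr.
Rewriting, the integral becomes -5·∫ sin(u) du = -5·-cos(u).
Substituting back, u = r**2 + r + 4.

5*cos(r**2 + r + 4) + C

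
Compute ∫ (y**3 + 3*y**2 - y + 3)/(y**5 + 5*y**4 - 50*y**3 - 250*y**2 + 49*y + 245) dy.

Factor the denominator: (y - 7)*(y - 1)*(y + 1)*(y + 5)*(y + 7).
Partial-fraction decomposition: -31/(224*(y + 7)) + 7/(96*(y + 5)) + 1/(64*(y + 1)) - 1/(96*(y - 1)) + 27/(448*(y - 7)).
Integrate each term: A/(y−a) contributes A·log|y−a|.

27*log(y - 7)/448 - log(y - 1)/96 + log(y + 1)/64 + 7*log(y + 5)/96 - 31*log(y + 7)/224 + C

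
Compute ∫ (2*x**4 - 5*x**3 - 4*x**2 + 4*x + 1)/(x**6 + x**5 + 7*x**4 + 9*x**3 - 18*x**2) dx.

Factor the denominator: x**2*(x - 1)*(x + 2)*(x**2 + 9).
Partial-fraction decomposition: (369*x + 874)/(585*(x**2 + 9)) - 49/(156*(x + 2)) - 1/(15*(x - 1)) - 1/(4*x) - 1/(18*x**2).
Integrate each term; A/(x−a) gives A·log|x−a|; the (Bx+D)/(x²+p²) term gives a log and an atan.

-log(x)/4 - log(x - 1)/15 - 49*log(x + 2)/156 + 41*log(x**2 + 9)/130 + 874*atan(x/3)/1755 + 1/(18*x) + C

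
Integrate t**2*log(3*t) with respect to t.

Use integration by parts with u = log(3*t), dv = t**2 dt.
Then du = 1/t dt and v = t**3/3.

t**3*(log(t) + log(3))/3 - t**3/9 + C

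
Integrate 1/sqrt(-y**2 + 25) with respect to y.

asin(y/5) + C

Substitute y = 5·sin(θ), so dy = 5·cos(θ) dθ and the radical becomes sqrt(-y**2 + 25) = 5·cos(θ) by the Pythagorean identity.
Integrate the resulting trig expression in θ, then back-substitute θ = asin(y/5), sin(θ) = y/5, cos(θ) = sqrt(-y**2 + 25)/5 (absorbing any constant into C).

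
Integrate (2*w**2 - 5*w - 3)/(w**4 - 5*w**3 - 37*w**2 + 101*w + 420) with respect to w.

Factor the denominator: (w - 7)*(w - 5)*(w + 3)*(w + 4).
Partial-fraction decomposition: -49/(99*(w + 4)) + 3/(8*(w + 3)) - 11/(72*(w - 5)) + 3/(11*(w - 7)).
Integrate each term: A/(w−a) contributes A·log|w−a|.

3*log(w - 7)/11 - 11*log(w - 5)/72 + 3*log(w + 3)/8 - 49*log(w + 4)/99 + C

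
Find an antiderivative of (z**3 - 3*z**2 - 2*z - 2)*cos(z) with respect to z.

z**3*sin(z) - 3*z**2*sin(z) + 3*z**2*cos(z) - 8*z*sin(z) - 6*z*cos(z) + 4*sin(z) - 8*cos(z) + C

Use integration by parts with u = z**3 - 3*z**2 - 2*z - 2, dv = cos(z) dz, so v = sin(z).
Apply parts 3 times (tabular method): alternate signs, differentiate u down to 0, integrate dv up.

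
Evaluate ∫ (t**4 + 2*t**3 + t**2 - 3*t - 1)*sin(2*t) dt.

Use integration by parts with u = t**4 + 2*t**3 + t**2 - 3*t - 1, dv = sin(2*t) dt, so v = -cos(2*t)/2.
Apply parts 4 times (tabular method): alternate signs, differentiate u down to 0, integrate dv up.

-t**4*cos(2*t)/2 + t**3*sin(2*t) - t**3*cos(2*t) + 3*t**2*sin(2*t)/2 + t**2*cos(2*t) - t*sin(2*t) + 3*t*cos(2*t) - 3*sin(2*t)/2 + C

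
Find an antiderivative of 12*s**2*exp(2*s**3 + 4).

Let u = 2*s**3 + 4, so du = (6*s**2) ds.
Rewriting, the integral becomes 2·∫ e^u du = 2·e^u.
Substituting back, u = 2*s**3 + 4.

2*exp(2*s**3 + 4) + C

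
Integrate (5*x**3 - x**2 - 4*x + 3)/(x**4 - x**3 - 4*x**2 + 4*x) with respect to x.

Factor the denominator: x*(x - 2)*(x - 1)*(x + 2).
Partial-fraction decomposition: 11/(8*(x + 2)) - 1/(x - 1) + 31/(8*(x - 2)) + 3/(4*x).
Integrate each term: A/(x−a) contributes A·log|x−a|.

3*log(x)/4 + 31*log(x - 2)/8 - log(x - 1) + 11*log(x + 2)/8 + C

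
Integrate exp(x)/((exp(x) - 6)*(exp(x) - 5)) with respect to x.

Let u = e^x, du = e^x dx.
The integral becomes ∫ du/((u-6)(u-5)); decompose into partial fractions.

log(exp(x) - 6) - log(exp(x) - 5) + C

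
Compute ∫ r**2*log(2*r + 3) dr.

Use integration by parts with u = log(2*r + 3), dv = r**2 dr.
Then du = 2/(2*r + 3) dr and v = r**3/3.

r**3*log(2*r + 3)/3 - r**3/9 + r**2/4 - 3*r/4 + 9*log(2*r + 3)/8 + C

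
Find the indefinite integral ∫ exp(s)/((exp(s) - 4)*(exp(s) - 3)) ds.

Let u = e^s, du = e^s ds.
The integral becomes ∫ du/((u-4)(u-3)); decompose into partial fractions.

log(exp(s) - 4) - log(exp(s) - 3) + C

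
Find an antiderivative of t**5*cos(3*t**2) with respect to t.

Let u = t², du = 2t dt; rewrite as (1/2)∫ u^2·cos(3u) du.
Now integrate by parts 2 times.

t**4*sin(3*t**2)/6 + t**2*cos(3*t**2)/9 - sin(3*t**2)/27 + C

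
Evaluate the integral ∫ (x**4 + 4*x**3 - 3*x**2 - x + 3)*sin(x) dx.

-x**4*cos(x) + 4*x**3*sin(x) - 4*x**3*cos(x) + 12*x**2*sin(x) + 15*x**2*cos(x) - 30*x*sin(x) + 25*x*cos(x) - 25*sin(x) - 33*cos(x) + C

Use integration by parts with u = x**4 + 4*x**3 - 3*x**2 - x + 3, dv = sin(x) dx, so v = -cos(x).
Apply parts 4 times (tabular method): alternate signs, differentiate u down to 0, integrate dv up.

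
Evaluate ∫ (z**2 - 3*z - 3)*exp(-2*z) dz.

Use integration by parts with u = z**2 - 3*z - 3, dv = exp(-2*z) dz, so v = -exp(-2*z)/2.
Apply parts 2 times (tabular method): alternate signs, differentiate u down to 0, integrate dv up.

(-z**2 + 2*z + 4)*exp(-2*z)/2 + C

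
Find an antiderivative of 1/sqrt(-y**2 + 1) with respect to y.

Substitute y = sin(θ), so dy = cos(θ) dθ and the radical becomes sqrt(-y**2 + 1) = cos(θ) by the Pythagorean identity.
Integrate the resulting trig expression in θ, then back-substitute θ = asin(y), sin(θ) = y, cos(θ) = sqrt(-y**2 + 1) (absorbing any constant into C).

asin(y) + C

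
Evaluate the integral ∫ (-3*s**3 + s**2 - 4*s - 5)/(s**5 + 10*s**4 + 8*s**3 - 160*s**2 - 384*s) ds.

5*log(s)/384 - 197*log(s - 4)/2560 - 1467*log(s + 4)/512 + 703*log(s + 6)/240 - 219/(64*s + 256) + C

Factor the denominator: s*(s - 4)*(s + 4)**2*(s + 6).
Partial-fraction decomposition: 703/(240*(s + 6)) - 1467/(512*(s + 4)) + 219/(64*(s + 4)**2) - 197/(2560*(s - 4)) + 5/(384*s).
Integrate each term; A/(s−a) gives A·log|s−a|; A/(s−a)² gives −A/(s−a).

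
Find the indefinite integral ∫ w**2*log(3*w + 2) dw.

w**3*log(3*w + 2)/3 - w**3/9 + w**2/9 - 4*w/27 + 8*log(3*w + 2)/81 + C

Use integration by parts with u = log(3*w + 2), dv = w**2 dw.
Then du = 3/(3*w + 2) dw and v = w**3/3.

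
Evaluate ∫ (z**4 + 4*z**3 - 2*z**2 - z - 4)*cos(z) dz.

z**4*sin(z) + 4*z**3*sin(z) + 4*z**3*cos(z) - 14*z**2*sin(z) + 12*z**2*cos(z) - 25*z*sin(z) - 28*z*cos(z) + 24*sin(z) - 25*cos(z) + C

Use integration by parts with u = z**4 + 4*z**3 - 2*z**2 - z - 4, dv = cos(z) dz, so v = sin(z).
Apply parts 4 times (tabular method): alternate signs, differentiate u down to 0, integrate dv up.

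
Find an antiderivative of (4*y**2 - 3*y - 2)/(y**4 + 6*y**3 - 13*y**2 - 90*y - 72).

log(y - 4)/7 - log(y + 1)/10 + 43*log(y + 3)/42 - 16*log(y + 6)/15 + C

Factor the denominator: (y - 4)*(y + 1)*(y + 3)*(y + 6).
Partial-fraction decomposition: -16/(15*(y + 6)) + 43/(42*(y + 3)) - 1/(10*(y + 1)) + 1/(7*(y - 4)).
Integrate each term: A/(y−a) contributes A·log|y−a|.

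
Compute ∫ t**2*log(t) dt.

Use integration by parts with u = log(t), dv = t**2 dt.
Then du = 1/t dt and v = t**3/3.

t**3*log(t)/3 - t**3/9 + C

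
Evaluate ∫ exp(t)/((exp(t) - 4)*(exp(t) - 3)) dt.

log(exp(t) - 4) - log(exp(t) - 3) + C

Let u = e^t, du = e^t dt.
The integral becomes ∫ du/((u-3)(u-4)); decompose into partial fractions.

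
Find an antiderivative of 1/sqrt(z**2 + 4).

Substitute z = 2·tan(θ), so dz = 2·sec(θ)^2 dθ and the radical becomes sqrt(z**2 + 4) = 2·sec(θ) by the Pythagorean identity.
Integrate the resulting trig expression in θ, then back-substitute tan(θ) = z/2, sec(θ) = sqrt(z**2 + 4)/2 (absorbing any constant into C).

log(z + sqrt(z**2 + 4)) + C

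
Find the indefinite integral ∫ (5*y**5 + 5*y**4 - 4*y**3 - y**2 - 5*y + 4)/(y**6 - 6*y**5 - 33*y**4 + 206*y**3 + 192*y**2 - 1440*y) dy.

Factor the denominator: y*(y - 6)*(y - 4)**2*(y + 3)*(y + 5).
Partial-fraction decomposition: 5998/(4455*(y + 5)) - 346/(1323*(y + 3)) - 469397/(31752*(y - 4)) - 764/(63*(y - 4)**2) + 22217/(1188*(y - 6)) - 1/(360*y).
Integrate each term; A/(y−a) gives A·log|y−a|; A/(y−a)² gives −A/(y−a).

-log(y)/360 + 22217*log(y - 6)/1188 - 469397*log(y - 4)/31752 - 346*log(y + 3)/1323 + 5998*log(y + 5)/4455 + 764/(63*y - 252) + C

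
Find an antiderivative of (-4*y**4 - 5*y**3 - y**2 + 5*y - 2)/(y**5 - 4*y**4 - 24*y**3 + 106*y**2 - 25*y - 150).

Factor the denominator: (y - 5)*(y - 3)*(y - 2)*(y + 1)*(y + 5).
Partial-fraction decomposition: -1927/(2240*(y + 5)) + 7/(288*(y + 1)) - 100/(63*(y - 2)) + 455/(64*(y - 3)) - 3127/(360*(y - 5)).
Integrate each term: A/(y−a) contributes A·log|y−a|.

-3127*log(y - 5)/360 + 455*log(y - 3)/64 - 100*log(y - 2)/63 + 7*log(y + 1)/288 - 1927*log(y + 5)/2240 + C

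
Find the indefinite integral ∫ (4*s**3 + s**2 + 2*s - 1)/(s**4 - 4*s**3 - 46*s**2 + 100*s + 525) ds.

239*log(s - 7)/40 - 267*log(s - 5)/80 - 53*log(s + 3)/80 + 81*log(s + 5)/40 + C

Factor the denominator: (s - 7)*(s - 5)*(s + 3)*(s + 5).
Partial-fraction decomposition: 81/(40*(s + 5)) - 53/(80*(s + 3)) - 267/(80*(s - 5)) + 239/(40*(s - 7)).
Integrate each term: A/(s−a) contributes A·log|s−a|.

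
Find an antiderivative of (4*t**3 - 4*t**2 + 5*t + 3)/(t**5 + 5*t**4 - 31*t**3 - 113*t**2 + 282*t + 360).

43*log(t - 4)/90 - 5*log(t - 3)/16 - log(t + 1)/40 + 311*log(t + 5)/144 - 23*log(t + 6)/10 + C

Factor the denominator: (t - 4)*(t - 3)*(t + 1)*(t + 5)*(t + 6).
Partial-fraction decomposition: -23/(10*(t + 6)) + 311/(144*(t + 5)) - 1/(40*(t + 1)) - 5/(16*(t - 3)) + 43/(90*(t - 4)).
Integrate each term: A/(t−a) contributes A·log|t−a|.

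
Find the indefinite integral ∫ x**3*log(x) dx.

x**4*log(x)/4 - x**4/16 + C

Use integration by parts with u = log(x), dv = x**3 dx.
Then du = 1/x dx and v = x**4/4.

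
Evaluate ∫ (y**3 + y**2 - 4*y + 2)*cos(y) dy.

y**3*sin(y) + y**2*sin(y) + 3*y**2*cos(y) - 10*y*sin(y) + 2*y*cos(y) - 10*cos(y) + C

Use integration by parts with u = y**3 + y**2 - 4*y + 2, dv = cos(y) dy, so v = sin(y).
Apply parts 3 times (tabular method): alternate signs, differentiate u down to 0, integrate dv up.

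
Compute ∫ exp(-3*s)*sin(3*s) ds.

-exp(-3*s)*sin(3*s)/6 - exp(-3*s)*cos(3*s)/6 + C

Let I denote the integral. Integrate by parts with u = sin(3*s), dv = exp(-3*s) ds, so v = -exp(-3*s)/3: I = -exp(-3*s)*sin(3*s)/3 + ∫ exp(-3*s)*cos(3*s) ds.
Apply parts again with u = cos(3*s), dv = exp(-3*s) ds: ∫ exp(-3*s)*cos(3*s) ds = -exp(-3*s)*cos(3*s)/3 − I. Substituting back brings back I: I = -exp(-3*s)*sin(3*s)/3 - exp(-3*s)*cos(3*s)/3 − I.
Solving for I: (1 + 1)·I equals the remaining terms, so I = (1/2)·(-exp(-3*s)*sin(3*s)/3 - exp(-3*s)*cos(3*s)/3).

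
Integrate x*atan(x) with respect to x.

Use integration by parts with u = arctan(x), dv = x dx.
Then du = 1/(x**2 + 1) dx.

x**2*atan(x)/2 - x/2 + atan(x)/2 + C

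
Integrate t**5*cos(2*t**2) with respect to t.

t**4*sin(2*t**2)/4 + t**2*cos(2*t**2)/4 - sin(2*t**2)/8 + C

Let u = t², du = 2t dt; rewrite as (1/2)∫ u^2·cos(2u) du.
Now integrate by parts 2 times.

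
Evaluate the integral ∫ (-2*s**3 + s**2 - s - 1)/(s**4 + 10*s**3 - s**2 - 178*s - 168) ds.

-117*log(s - 4)/550 - log(s + 1)/50 + 473*log(s + 6)/50 - 247*log(s + 7)/22 + C

Factor the denominator: (s - 4)*(s + 1)*(s + 6)*(s + 7).
Partial-fraction decomposition: -247/(22*(s + 7)) + 473/(50*(s + 6)) - 1/(50*(s + 1)) - 117/(550*(s - 4)).
Integrate each term: A/(s−a) contributes A·log|s−a|.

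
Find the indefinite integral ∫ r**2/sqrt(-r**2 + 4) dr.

-r*sqrt(-r**2 + 4)/2 + 2*asin(r/2) + C

Substitute r = 2·sin(θ), so dr = 2·cos(θ) dθ and the radical becomes sqrt(-r**2 + 4) = 2·cos(θ) by the Pythagorean identity.
Integrate the resulting trig expression in θ, then back-substitute θ = asin(r/2), sin(θ) = r/2, cos(θ) = sqrt(-r**2 + 4)/2 (absorbing any constant into C).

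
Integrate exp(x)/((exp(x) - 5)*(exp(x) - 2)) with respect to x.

log(exp(x) - 5)/3 - log(exp(x) - 2)/3 + C

Let u = e^x, du = e^x dx.
The integral becomes ∫ du/((u-5)(u-2)); decompose into partial fractions.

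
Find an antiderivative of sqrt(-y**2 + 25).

y*sqrt(-y**2 + 25)/2 + 25*asin(y/5)/2 + C

Substitute y = 5·sin(θ), so dy = 5·cos(θ) dθ and the radical becomes sqrt(-y**2 + 25) = 5·cos(θ) by the Pythagorean identity.
Integrate the resulting trig expression in θ, then back-substitute θ = asin(y/5), sin(θ) = y/5, cos(θ) = sqrt(-y**2 + 25)/5 (absorbing any constant into C).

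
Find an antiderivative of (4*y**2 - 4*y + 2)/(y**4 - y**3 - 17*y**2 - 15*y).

-2*log(y)/15 + 41*log(y - 5)/120 + 5*log(y + 1)/6 - 25*log(y + 3)/24 + C

Factor the denominator: y*(y - 5)*(y + 1)*(y + 3).
Partial-fraction decomposition: -25/(24*(y + 3)) + 5/(6*(y + 1)) + 41/(120*(y - 5)) - 2/(15*y).
Integrate each term: A/(y−a) contributes A·log|y−a|.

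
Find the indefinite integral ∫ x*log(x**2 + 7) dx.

x**2*log(x**2 + 7)/2 - x**2/2 + 7*log(x**2 + 7)/2 + C

Let u = x**2 + 7, so du = (2*x) dx.
The integral becomes (1/2)·∫ log(u) du; integrate by parts with u′=log(u), dv′=du.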